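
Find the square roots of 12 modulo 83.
The square roots of 12 mod 83 are 26 and 57. Verify: 26² = 676 ≡ 12 (mod 83)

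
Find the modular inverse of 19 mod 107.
19^(-1) ≡ 62 (mod 107). Verification: 19 × 62 = 1178 ≡ 1 (mod 107)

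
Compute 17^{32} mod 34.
17

Using successive squaring:
Binary expansion of 32: 100000
Powers of 17 mod 34 (each is the square of the previous):
  17^1 ≡ 17 (mod 34)
  17^2 ≡ 17² = 289 ≡ 17 (mod 34)
  17^4 ≡ 17² = 289 ≡ 17 (mod 34)
  17^8 ≡ 17² = 289 ≡ 17 (mod 34)
  17^16 ≡ 17² = 289 ≡ 17 (mod 34)
  17^32 ≡ 17² = 289 ≡ 17 (mod 34)
32 is a power of 2, so 17^32 is the last square: ≡ 17 (mod 34)
Result: 17^32 ≡ 17 (mod 34)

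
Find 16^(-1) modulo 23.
13

Using Extended Euclidean Algorithm:
gcd(16, 23) = 1
Bezout coefficients: 16 × -10 + 23 × 7 = 1
So 16 × -10 ≡ 1 (mod 23)
The inverse is -10 mod 23 = 13
Verification: 16 × 13 = 208 = 9 × 23 + 1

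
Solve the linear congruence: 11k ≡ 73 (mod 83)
67

Since gcd(11, 83) = 1 divides 73, a solution exists.
Multiply both sides by the inverse of 11 mod 83:
  11^(-1) mod 83 = 68
  x ≡ 68 × 73 ≡ 4964 ≡ 67 (mod 83)
Verification: 11 × 67 = 737 = 8 × 83 + 73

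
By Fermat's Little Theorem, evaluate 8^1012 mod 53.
By Fermat: 8^{52} ≡ 1 (mod 53). 1012 ≡ 24 (mod 52). So 8^{1012} ≡ 8^{24} ≡ 24 (mod 53)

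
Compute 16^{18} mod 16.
0

Using successive squaring:
Binary expansion of 18: 10010
Powers of 16 mod 16 (each is the square of the previous):
  16^1 ≡ 0 (mod 16)
  16^2 ≡ 0² = 0 ≡ 0 (mod 16)
  16^4 ≡ 0² = 0 ≡ 0 (mod 16)
  16^8 ≡ 0² = 0 ≡ 0 (mod 16)
  16^16 ≡ 0² = 0 ≡ 0 (mod 16)
18 = 16 + 2, so 16^18 = 16^16 × 16^2 ≡ 0 × 0 (mod 16)
Multiplying step by step:
  0 × 0 = 0 ≡ 0 (mod 16)
Result: 16^18 ≡ 0 (mod 16)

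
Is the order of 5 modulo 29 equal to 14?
Yes, ord_29(5) = 14.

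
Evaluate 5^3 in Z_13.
3 = 2 + 1 (binary 11). Repeated squaring mod 13: 5^1 ≡ 5; 5^2 ≡ 5² = 25 ≡ 12. Multiply: 5^3 = 5^2 × 5^1 ≡ 12 × 5 (mod 13): 12 × 5 = 60 ≡ 8. So 5^3 ≡ 8 (mod 13).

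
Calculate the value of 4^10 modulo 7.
10 = 8 + 2 (binary 1010). Repeated squaring mod 7: 4^1 ≡ 4; 4^2 ≡ 4² = 16 ≡ 2; 4^4 ≡ 2² = 4 ≡ 4; 4^8 ≡ 4² = 16 ≡ 2. Multiply: 4^10 = 4^8 × 4^2 ≡ 2 × 2 (mod 7): 2 × 2 = 4 ≡ 4. So 4^10 ≡ 4 (mod 7).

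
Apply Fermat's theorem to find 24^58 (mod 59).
By Fermat's Little Theorem, 24^{58} ≡ 1 (mod 59) since 59 is prime and gcd(24, 59) = 1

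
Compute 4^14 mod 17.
Using repeated squaring. 14 = 8 + 4 + 2 (binary 1110). Repeated squaring mod 17: 4^1 ≡ 4; 4^2 ≡ 4² = 16 ≡ 16; 4^4 ≡ 16² = 256 ≡ 1; 4^8 ≡ 1² = 1 ≡ 1. Multiply: 4^14 = 4^8 × 4^4 × 4^2 ≡ 1 × 1 × 16 (mod 17): 1 × 1 = 1 ≡ 1; 1 × 16 = 16 ≡ 16. So 4^14 ≡ 16 (mod 17).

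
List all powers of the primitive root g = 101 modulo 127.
g^1, g^2, ..., g^{126} mod 127: {101, 41, 77, 30, 109, 87, 24, 11, 95, 70, 85, 76, 56, 68, 10, 121, 29, 8, 46, 74, 108, 113, 110, 61, 65, 88, 125, 52, 45, 100, 67, 36, 80, 79, 105, 64, 114, 84, 102, 15, 118, 107, 12, 69, 111, 35, 106, 38, 28, 34, 5, 124, 78, 4, 23, 37, 54, 120, 55, 94, 96, 44, 126, 26, 86, 50, 97, 18, 40, 103, 116, 32, 57, 42, 51, 71, 59, 117, 6, 98, 119, 81, 53, 19, 14, 17, 66, 62, 39, 2, 75, 82, 27, 60, 91, 47, 48, 22, 63, 13, 43, 25, 112, 9, 20, 115, 58, 16, 92, 21, 89, 99, 93, 122, 3, 49, 123, 104, 90, 73, 7, 72, 33, 31, 83, 1}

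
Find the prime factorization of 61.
61

Divide by primes starting from smallest:
61 ÷ 61 = 1

61 = 61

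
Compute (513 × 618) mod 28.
18

(513 × 618) = 317034
317034 mod 28 = 18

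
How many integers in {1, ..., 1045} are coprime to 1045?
720

Prime factorization: 1045 = 5 × 11 × 19
Using the formula φ(n) = n × Π(1 - 1/p) for each prime factor p:
φ(1045) = 1045 × (1 - 1/5) × (1 - 1/11) × (1 - 1/19)
φ(1045) = 720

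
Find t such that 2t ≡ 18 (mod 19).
9

Since gcd(2, 19) = 1 divides 18, a solution exists.
Multiply both sides by the inverse of 2 mod 19:
  2^(-1) mod 19 = 10
  x ≡ 10 × 18 ≡ 180 ≡ 9 (mod 19)
Verification: 2 × 9 = 18 = 0 × 19 + 18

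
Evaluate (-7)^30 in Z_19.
Using Fermat: (-7)^{18} ≡ 1 (mod 19). 30 ≡ 12 (mod 18). So (-7)^{30} ≡ (-7)^{12} ≡ 1 (mod 19)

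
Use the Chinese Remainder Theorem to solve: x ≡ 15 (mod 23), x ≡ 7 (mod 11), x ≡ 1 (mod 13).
2614

Using the Chinese Remainder Theorem:
M = product of moduli = 3289
For equation 1: M_1 = 143, 143 ≡ 5 (mod 23), inverse of 143 mod 23 is 14 (check: 5 × 14 = 70 ≡ 1 (mod 23))
For equation 2: M_2 = 299, 299 ≡ 2 (mod 11), inverse of 299 mod 11 is 6 (check: 2 × 6 = 12 ≡ 1 (mod 11))
For equation 3: M_3 = 253, 253 ≡ 6 (mod 13), inverse of 253 mod 13 is 11 (check: 6 × 11 = 66 ≡ 1 (mod 13))
Combine: x ≡ Σ r_i×M_i×(M_i⁻¹ mod m_i) = 15×143×14 + 7×299×6 + 1×253×11 = 30030 + 12558 + 2783 = 45371
45371 mod 3289 = 2614
x ≡ 2614 (mod 3289)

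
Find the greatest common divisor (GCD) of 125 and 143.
1

Using the Euclidean algorithm:
125 = 0 × 143 + 125
143 = 1 × 125 + 18
125 = 6 × 18 + 17
18 = 1 × 17 + 1
17 = 17 × 1 + 0

GCD(125, 143) = 1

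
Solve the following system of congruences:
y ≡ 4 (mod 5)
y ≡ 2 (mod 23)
94

Using the Chinese Remainder Theorem:
M = product of moduli = 115
For equation 1: M_1 = 23, 23 ≡ 3 (mod 5), inverse of 23 mod 5 is 2 (check: 3 × 2 = 6 ≡ 1 (mod 5))
For equation 2: M_2 = 5, 5 ≡ 5 (mod 23), inverse of 5 mod 23 is 14 (check: 5 × 14 = 70 ≡ 1 (mod 23))
Combine: y ≡ Σ r_i×M_i×(M_i⁻¹ mod m_i) = 4×23×2 + 2×5×14 = 184 + 140 = 324
324 mod 115 = 94
y ≡ 94 (mod 115)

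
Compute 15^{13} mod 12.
3

Using successive squaring:
Binary expansion of 13: 1101
Powers of 15 mod 12 (each is the square of the previous):
  15^1 ≡ 3 (mod 12)
  15^2 ≡ 3² = 9 ≡ 9 (mod 12)
  15^4 ≡ 9² = 81 ≡ 9 (mod 12)
  15^8 ≡ 9² = 81 ≡ 9 (mod 12)
13 = 8 + 4 + 1, so 15^13 = 15^8 × 15^4 × 15^1 ≡ 9 × 9 × 3 (mod 12)
Multiplying step by step:
  9 × 9 = 81 ≡ 9 (mod 12)
  9 × 3 = 27 ≡ 3 (mod 12)
Result: 15^13 ≡ 3 (mod 12)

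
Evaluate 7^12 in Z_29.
Using repeated squaring. 12 = 8 + 4 (binary 1100). Repeated squaring mod 29: 7^1 ≡ 7; 7^2 ≡ 7² = 49 ≡ 20; 7^4 ≡ 20² = 400 ≡ 23; 7^8 ≡ 23² = 529 ≡ 7. Multiply: 7^12 = 7^8 × 7^4 ≡ 7 × 23 (mod 29): 7 × 23 = 161 ≡ 16. So 7^12 ≡ 16 (mod 29).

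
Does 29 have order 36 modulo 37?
p - 1 = 36 has prime divisors 2, 3. Check 29^(36/q) mod 37 for each: 29^(36/2) = 29^18 ≡ 36, 29^(36/3) = 29^12 ≡ 1 (mod 37). Since 29^12 ≡ 1 (mod 37), the order of 29 divides 12 (in fact the order is 12) ≠ 36, so it is not a primitive root.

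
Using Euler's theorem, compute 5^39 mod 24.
By Euler: 5^{8} ≡ 1 (mod 24) since gcd(5, 24) = 1. 39 = 4×8 + 7. So 5^{39} ≡ 5^{7} ≡ 5 (mod 24)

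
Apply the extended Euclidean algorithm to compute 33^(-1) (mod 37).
Extended GCD: 33(9) + 37(-8) = 1. So 33^(-1) ≡ 9 ≡ 9 (mod 37). Verify: 33 × 9 = 297 ≡ 1 (mod 37)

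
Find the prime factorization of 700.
2^2 × 5^2 × 7

Divide by primes starting from smallest:
700 ÷ 2 = 350
350 ÷ 2 = 175
175 ÷ 5 = 35
35 ÷ 5 = 7
7 ÷ 7 = 1

700 = 2^2 × 5^2 × 7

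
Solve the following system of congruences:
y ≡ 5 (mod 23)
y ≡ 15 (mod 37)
718

Using the Chinese Remainder Theorem:
M = product of moduli = 851
For equation 1: M_1 = 37, 37 ≡ 14 (mod 23), inverse of 37 mod 23 is 5 (check: 14 × 5 = 70 ≡ 1 (mod 23))
For equation 2: M_2 = 23, 23 ≡ 23 (mod 37), inverse of 23 mod 37 is 29 (check: 23 × 29 = 667 ≡ 1 (mod 37))
Combine: y ≡ Σ r_i×M_i×(M_i⁻¹ mod m_i) = 5×37×5 + 15×23×29 = 925 + 10005 = 10930
10930 mod 851 = 718
y ≡ 718 (mod 851)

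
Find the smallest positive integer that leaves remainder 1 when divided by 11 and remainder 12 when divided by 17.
M = 11 × 17 = 187. M₁ = 17, y₁ ≡ 2 (mod 11). M₂ = 11, y₂ ≡ 14 (mod 17). t = 1×17×2 + 12×11×14 ≡ 12 (mod 187). The smallest positive such number is 12.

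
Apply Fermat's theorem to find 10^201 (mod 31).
By Fermat: 10^{30} ≡ 1 (mod 31). 201 = 6×30 + 21. So 10^{201} ≡ 10^{21} ≡ 2 (mod 31)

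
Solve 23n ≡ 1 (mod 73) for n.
23^(-1) ≡ 54 (mod 73). Verification: 23 × 54 = 1242 ≡ 1 (mod 73)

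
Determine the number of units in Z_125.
100

Prime factorization: 125 = 5^3
Using the formula φ(n) = n × Π(1 - 1/p) for each prime factor p:
φ(125) = 125 × (1 - 1/5)
φ(125) = 100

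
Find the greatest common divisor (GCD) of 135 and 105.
15

Using the Euclidean algorithm:
135 = 1 × 105 + 30
105 = 3 × 30 + 15
30 = 2 × 15 + 0

GCD(135, 105) = 15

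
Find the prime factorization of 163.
163

Divide by primes starting from smallest:
163 ÷ 163 = 1

163 = 163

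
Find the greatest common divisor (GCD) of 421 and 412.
1

Using the Euclidean algorithm:
421 = 1 × 412 + 9
412 = 45 × 9 + 7
9 = 1 × 7 + 2
7 = 3 × 2 + 1
2 = 2 × 1 + 0

GCD(421, 412) = 1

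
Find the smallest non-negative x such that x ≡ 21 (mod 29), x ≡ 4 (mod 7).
137

Using the Chinese Remainder Theorem:
M = product of moduli = 203
For equation 1: M_1 = 7, 7 ≡ 7 (mod 29), inverse of 7 mod 29 is 25 (check: 7 × 25 = 175 ≡ 1 (mod 29))
For equation 2: M_2 = 29, 29 ≡ 1 (mod 7), inverse of 29 mod 7 is 1 (check: 1 × 1 = 1 ≡ 1 (mod 7))
Combine: x ≡ Σ r_i×M_i×(M_i⁻¹ mod m_i) = 21×7×25 + 4×29×1 = 3675 + 116 = 3791
3791 mod 203 = 137
x ≡ 137 (mod 203)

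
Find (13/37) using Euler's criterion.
(13/37) = 13^{18} mod 37 = -1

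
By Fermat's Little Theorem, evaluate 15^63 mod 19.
By Fermat: 15^{18} ≡ 1 (mod 19). 63 = 3×18 + 9. So 15^{63} ≡ 15^{9} ≡ 18 (mod 19)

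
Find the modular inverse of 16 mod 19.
16^(-1) ≡ 6 (mod 19). Verification: 16 × 6 = 96 ≡ 1 (mod 19)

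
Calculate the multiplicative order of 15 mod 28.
Powers of 15 mod 28: 15^1≡15, 15^2≡1. Order = 2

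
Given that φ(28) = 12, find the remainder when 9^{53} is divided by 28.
By Euler: 9^{12} ≡ 1 (mod 28) since gcd(9, 28) = 1. 53 = 4×12 + 5. So 9^{53} ≡ 9^{5} ≡ 25 (mod 28)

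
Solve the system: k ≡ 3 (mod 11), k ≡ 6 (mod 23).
M = 11 × 23 = 253. M₁ = 23, y₁ ≡ 1 (mod 11). M₂ = 11, y₂ ≡ 21 (mod 23). k = 3×23×1 + 6×11×21 ≡ 190 (mod 253)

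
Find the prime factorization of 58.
2 × 29

Divide by primes starting from smallest:
58 ÷ 2 = 29
29 ÷ 29 = 1

58 = 2 × 29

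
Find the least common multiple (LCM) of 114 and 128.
7296

First find GCD(114, 128) using the Euclidean algorithm:
114 = 0 × 128 + 114
128 = 1 × 114 + 14
114 = 8 × 14 + 2
14 = 7 × 2 + 0
GCD(114, 128) = 2

LCM formula: LCM(a, b) = (a × b) / GCD(a, b)
LCM(114, 128) = (114 × 128) / 2
LCM(114, 128) = 14592 / 2
LCM(114, 128) = 7296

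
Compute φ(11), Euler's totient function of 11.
10

Prime factorization: 11 = 11
Using the formula φ(n) = n × Π(1 - 1/p) for each prime factor p:
φ(11) = 11 × (1 - 1/11)
φ(11) = 10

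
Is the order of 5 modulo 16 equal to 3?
No, the actual order is 4, not 3.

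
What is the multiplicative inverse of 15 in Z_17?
15^(-1) ≡ 8 (mod 17). Verification: 15 × 8 = 120 ≡ 1 (mod 17)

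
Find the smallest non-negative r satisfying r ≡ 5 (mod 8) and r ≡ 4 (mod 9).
M = 8 × 9 = 72. M₁ = 9, y₁ ≡ 1 (mod 8). M₂ = 8, y₂ ≡ 8 (mod 9). r = 5×9×1 + 4×8×8 ≡ 13 (mod 72)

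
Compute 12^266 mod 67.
Using Fermat: 12^{66} ≡ 1 (mod 67). 266 ≡ 2 (mod 66). So 12^{266} ≡ 12^{2} ≡ 10 (mod 67)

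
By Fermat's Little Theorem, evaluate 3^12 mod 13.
By Fermat's Little Theorem, 3^{12} ≡ 1 (mod 13) since 13 is prime and gcd(3, 13) = 1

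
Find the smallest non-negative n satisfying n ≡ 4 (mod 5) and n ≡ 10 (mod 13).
M = 5 × 13 = 65. M₁ = 13, y₁ ≡ 2 (mod 5). M₂ = 5, y₂ ≡ 8 (mod 13). n = 4×13×2 + 10×5×8 ≡ 49 (mod 65)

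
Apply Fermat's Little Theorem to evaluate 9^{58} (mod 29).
23

By Fermat's Little Theorem, a^(p-1) ≡ 1 (mod p) for prime p and gcd(a, p) = 1
Here p = 29, so 9^28 ≡ 1 (mod 29)
We can reduce the exponent: 58 mod 28 = 2
So 9^58 ≡ 9^2 (mod 29)
Computing: 9^2 mod 29 = 23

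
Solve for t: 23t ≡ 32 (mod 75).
34

Since gcd(23, 75) = 1 divides 32, a solution exists.
Multiply both sides by the inverse of 23 mod 75:
  23^(-1) mod 75 = 62
  x ≡ 62 × 32 ≡ 1984 ≡ 34 (mod 75)
Verification: 23 × 34 = 782 = 10 × 75 + 32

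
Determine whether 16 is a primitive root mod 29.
p - 1 = 28 has prime divisors 2, 7. Check 16^(28/q) mod 29 for each: 16^(28/2) = 16^14 ≡ 1, 16^(28/7) = 16^4 ≡ 25 (mod 29). Since 16^14 ≡ 1 (mod 29), the order of 16 divides 14 (in fact the order is 7) ≠ 28, so it is not a primitive root.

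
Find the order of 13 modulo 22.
Powers of 13 mod 22: 13^1≡13, 13^2≡15, 13^3≡19, 13^4≡5, 13^5≡21, 13^6≡9, 13^7≡7, 13^8≡3, 13^9≡17, 13^10≡1. Order = 10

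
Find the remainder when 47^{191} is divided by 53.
By Fermat: 47^{52} ≡ 1 (mod 53). 191 = 3×52 + 35. So 47^{191} ≡ 47^{35} ≡ 42 (mod 53)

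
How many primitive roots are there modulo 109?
36

The number of primitive roots modulo p is φ(p-1) = φ(108)
φ(108) = 36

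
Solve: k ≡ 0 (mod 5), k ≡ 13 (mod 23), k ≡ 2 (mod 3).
M = 5 × 23 × 3 = 345. M₁ = 69, y₁ ≡ 4 (mod 5). M₂ = 15, y₂ ≡ 20 (mod 23). M₃ = 115, y₃ ≡ 1 (mod 3). k = 0×69×4 + 13×15×20 + 2×115×1 ≡ 335 (mod 345)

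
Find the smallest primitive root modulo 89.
3

A primitive root g modulo p has order p-1 = 88
Prime divisors of 88: [2, 11]
g is a primitive root iff g^(88/q) ≢ 1 (mod 89) for each prime divisor q
Testing small values:
  g = 2: 2^44 ≡ 1, 2^8 ≡ 78 (mod 89) → 2^44 ≡ 1, not primitive root
  g = 3: 3^44 ≡ 88, 3^8 ≡ 64 (mod 89) → none is 1, primitive root!
The smallest primitive root is 3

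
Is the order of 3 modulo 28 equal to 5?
No, the actual order is 6, not 5.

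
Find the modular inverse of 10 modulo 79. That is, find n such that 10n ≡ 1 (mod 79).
8

Using Extended Euclidean Algorithm:
gcd(10, 79) = 1
Bezout coefficients: 10 × 8 + 79 × -1 = 1
So 10 × 8 ≡ 1 (mod 79)
The inverse is 8 mod 79 = 8
Verification: 10 × 8 = 80 = 1 × 79 + 1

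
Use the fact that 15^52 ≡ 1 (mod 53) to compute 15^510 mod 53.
By Fermat: 15^{52} ≡ 1 (mod 53). 510 ≡ 42 (mod 52). So 15^{510} ≡ 15^{42} ≡ 36 (mod 53)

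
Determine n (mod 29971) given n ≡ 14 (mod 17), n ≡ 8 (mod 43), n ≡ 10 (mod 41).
7103

Using the Chinese Remainder Theorem:
M = product of moduli = 29971
For equation 1: M_1 = 1763, 1763 ≡ 12 (mod 17), inverse of 1763 mod 17 is 10 (check: 12 × 10 = 120 ≡ 1 (mod 17))
For equation 2: M_2 = 697, 697 ≡ 9 (mod 43), inverse of 697 mod 43 is 24 (check: 9 × 24 = 216 ≡ 1 (mod 43))
For equation 3: M_3 = 731, 731 ≡ 34 (mod 41), inverse of 731 mod 41 is 35 (check: 34 × 35 = 1190 ≡ 1 (mod 41))
Combine: n ≡ Σ r_i×M_i×(M_i⁻¹ mod m_i) = 14×1763×10 + 8×697×24 + 10×731×35 = 246820 + 133824 + 255850 = 636494
636494 mod 29971 = 7103
n ≡ 7103 (mod 29971)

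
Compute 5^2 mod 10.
2 = 2 (binary 10). Repeated squaring mod 10: 5^1 ≡ 5; 5^2 ≡ 5² = 25 ≡ 5. So 5^2 ≡ 5 (mod 10).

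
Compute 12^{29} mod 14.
10

Using successive squaring:
Binary expansion of 29: 11101
Powers of 12 mod 14 (each is the square of the previous):
  12^1 ≡ 12 (mod 14)
  12^2 ≡ 12² = 144 ≡ 4 (mod 14)
  12^4 ≡ 4² = 16 ≡ 2 (mod 14)
  12^8 ≡ 2² = 4 ≡ 4 (mod 14)
  12^16 ≡ 4² = 16 ≡ 2 (mod 14)
29 = 16 + 8 + 4 + 1, so 12^29 = 12^16 × 12^8 × 12^4 × 12^1 ≡ 2 × 4 × 2 × 12 (mod 14)
Multiplying step by step:
  2 × 4 = 8 ≡ 8 (mod 14)
  8 × 2 = 16 ≡ 2 (mod 14)
  2 × 12 = 24 ≡ 10 (mod 14)
Result: 12^29 ≡ 10 (mod 14)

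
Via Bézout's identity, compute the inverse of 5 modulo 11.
Extended GCD: 5(-2) + 11(1) = 1. So 5^(-1) ≡ 9 ≡ 9 (mod 11). Verify: 5 × 9 = 45 ≡ 1 (mod 11)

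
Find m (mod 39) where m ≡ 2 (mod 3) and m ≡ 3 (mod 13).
M = 3 × 13 = 39. M₁ = 13, y₁ ≡ 1 (mod 3). M₂ = 3, y₂ ≡ 9 (mod 13). m = 2×13×1 + 3×3×9 ≡ 29 (mod 39)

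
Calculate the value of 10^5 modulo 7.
10 ≡ 3 (mod 7). 5 = 4 + 1 (binary 101). Repeated squaring mod 7: 3^1 ≡ 3; 3^2 ≡ 3² = 9 ≡ 2; 3^4 ≡ 2² = 4 ≡ 4. Multiply: 10^5 ≡ 3^4 × 3^1 ≡ 4 × 3 (mod 7): 4 × 3 = 12 ≡ 5. So 10^5 ≡ 5 (mod 7).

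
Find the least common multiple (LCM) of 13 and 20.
260

First find GCD(13, 20) using the Euclidean algorithm:
13 = 0 × 20 + 13
20 = 1 × 13 + 7
13 = 1 × 7 + 6
7 = 1 × 6 + 1
6 = 6 × 1 + 0
GCD(13, 20) = 1

LCM formula: LCM(a, b) = (a × b) / GCD(a, b)
LCM(13, 20) = (13 × 20) / 1
LCM(13, 20) = 260 / 1
LCM(13, 20) = 260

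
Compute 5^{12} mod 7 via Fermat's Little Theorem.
1

By Fermat's Little Theorem, a^(p-1) ≡ 1 (mod p) for prime p and gcd(a, p) = 1
Here p = 7, so 5^6 ≡ 1 (mod 7)
We can reduce the exponent: 12 mod 6 = 0
So 5^12 ≡ 5^0 (mod 7)
Computing: 5^0 mod 7 = 1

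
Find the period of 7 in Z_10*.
Powers of 7 mod 10: 7^1≡7, 7^2≡9, 7^3≡3, 7^4≡1. Order = 4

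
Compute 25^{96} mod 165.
25

Using successive squaring:
Binary expansion of 96: 1100000
Powers of 25 mod 165 (each is the square of the previous):
  25^1 ≡ 25 (mod 165)
  25^2 ≡ 25² = 625 ≡ 130 (mod 165)
  25^4 ≡ 130² = 16900 ≡ 70 (mod 165)
  25^8 ≡ 70² = 4900 ≡ 115 (mod 165)
  25^16 ≡ 115² = 13225 ≡ 25 (mod 165)
  25^32 ≡ 25² = 625 ≡ 130 (mod 165)
  25^64 ≡ 130² = 16900 ≡ 70 (mod 165)
96 = 64 + 32, so 25^96 = 25^64 × 25^32 ≡ 70 × 130 (mod 165)
Multiplying step by step:
  70 × 130 = 9100 ≡ 25 (mod 165)
Result: 25^96 ≡ 25 (mod 165)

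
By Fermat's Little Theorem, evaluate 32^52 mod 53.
By Fermat's Little Theorem, 32^{52} ≡ 1 (mod 53) since 53 is prime and gcd(32, 53) = 1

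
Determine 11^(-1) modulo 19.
11^(-1) ≡ 7 (mod 19). Verification: 11 × 7 = 77 ≡ 1 (mod 19)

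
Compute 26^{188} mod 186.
118

Using successive squaring:
Binary expansion of 188: 10111100
Powers of 26 mod 186 (each is the square of the previous):
  26^1 ≡ 26 (mod 186)
  26^2 ≡ 26² = 676 ≡ 118 (mod 186)
  26^4 ≡ 118² = 13924 ≡ 160 (mod 186)
  26^8 ≡ 160² = 25600 ≡ 118 (mod 186)
  26^16 ≡ 118² = 13924 ≡ 160 (mod 186)
  26^32 ≡ 160² = 25600 ≡ 118 (mod 186)
  26^64 ≡ 118² = 13924 ≡ 160 (mod 186)
  26^128 ≡ 160² = 25600 ≡ 118 (mod 186)
188 = 128 + 32 + 16 + 8 + 4, so 26^188 = 26^128 × 26^32 × 26^16 × 26^8 × 26^4 ≡ 118 × 118 × 160 × 118 × 160 (mod 186)
Multiplying step by step:
  118 × 118 = 13924 ≡ 160 (mod 186)
  160 × 160 = 25600 ≡ 118 (mod 186)
  118 × 118 = 13924 ≡ 160 (mod 186)
  160 × 160 = 25600 ≡ 118 (mod 186)
Result: 26^188 ≡ 118 (mod 186)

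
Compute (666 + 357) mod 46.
11

(666 + 357) = 1023
1023 mod 46 = 11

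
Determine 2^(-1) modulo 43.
2^(-1) ≡ 22 (mod 43). Verification: 2 × 22 = 44 ≡ 1 (mod 43)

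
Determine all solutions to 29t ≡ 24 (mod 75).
6

Since gcd(29, 75) = 1 divides 24, a solution exists.
Multiply both sides by the inverse of 29 mod 75:
  29^(-1) mod 75 = 44
  x ≡ 44 × 24 ≡ 1056 ≡ 6 (mod 75)
Verification: 29 × 6 = 174 = 2 × 75 + 24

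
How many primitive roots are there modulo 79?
Number of primitive roots mod 79 = φ(78) = 24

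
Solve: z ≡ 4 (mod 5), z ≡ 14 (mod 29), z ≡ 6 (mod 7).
M = 5 × 29 × 7 = 1015. M₁ = 203, y₁ ≡ 2 (mod 5). M₂ = 35, y₂ ≡ 5 (mod 29). M₃ = 145, y₃ ≡ 3 (mod 7). z = 4×203×2 + 14×35×5 + 6×145×3 ≡ 594 (mod 1015)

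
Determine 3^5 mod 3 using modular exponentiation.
3 ≡ 0 (mod 3). 5 = 4 + 1 (binary 101). Repeated squaring mod 3: 0^1 ≡ 0; 0^2 ≡ 0² = 0 ≡ 0; 0^4 ≡ 0² = 0 ≡ 0. Multiply: 3^5 ≡ 0^4 × 0^1 ≡ 0 × 0 (mod 3): 0 × 0 = 0 ≡ 0. So 3^5 ≡ 0 (mod 3).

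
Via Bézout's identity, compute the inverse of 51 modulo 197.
Extended GCD: 51(85) + 197(-22) = 1. So 51^(-1) ≡ 85 ≡ 85 (mod 197). Verify: 51 × 85 = 4335 ≡ 1 (mod 197)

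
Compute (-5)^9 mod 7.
(-5) ≡ 2 (mod 7). 9 = 8 + 1 (binary 1001). Repeated squaring mod 7: 2^1 ≡ 2; 2^2 ≡ 2² = 4 ≡ 4; 2^4 ≡ 4² = 16 ≡ 2; 2^8 ≡ 2² = 4 ≡ 4. Multiply: (-5)^9 ≡ 2^8 × 2^1 ≡ 4 × 2 (mod 7): 4 × 2 = 8 ≡ 1. So (-5)^9 ≡ 1 (mod 7).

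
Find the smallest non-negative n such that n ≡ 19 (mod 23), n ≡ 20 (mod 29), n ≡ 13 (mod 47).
21915

Using the Chinese Remainder Theorem:
M = product of moduli = 31349
For equation 1: M_1 = 1363, 1363 ≡ 6 (mod 23), inverse of 1363 mod 23 is 4 (check: 6 × 4 = 24 ≡ 1 (mod 23))
For equation 2: M_2 = 1081, 1081 ≡ 8 (mod 29), inverse of 1081 mod 29 is 11 (check: 8 × 11 = 88 ≡ 1 (mod 29))
For equation 3: M_3 = 667, 667 ≡ 9 (mod 47), inverse of 667 mod 47 is 21 (check: 9 × 21 = 189 ≡ 1 (mod 47))
Combine: n ≡ Σ r_i×M_i×(M_i⁻¹ mod m_i) = 19×1363×4 + 20×1081×11 + 13×667×21 = 103588 + 237820 + 182091 = 523499
523499 mod 31349 = 21915
n ≡ 21915 (mod 31349)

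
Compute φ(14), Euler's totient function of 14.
6

Prime factorization: 14 = 2 × 7
Using the formula φ(n) = n × Π(1 - 1/p) for each prime factor p:
φ(14) = 14 × (1 - 1/2) × (1 - 1/7)
φ(14) = 6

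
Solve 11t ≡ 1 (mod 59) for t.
11^(-1) ≡ 43 (mod 59). Verification: 11 × 43 = 473 ≡ 1 (mod 59)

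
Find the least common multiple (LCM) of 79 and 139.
10981

First find GCD(79, 139) using the Euclidean algorithm:
79 = 0 × 139 + 79
139 = 1 × 79 + 60
79 = 1 × 60 + 19
60 = 3 × 19 + 3
19 = 6 × 3 + 1
3 = 3 × 1 + 0
GCD(79, 139) = 1

LCM formula: LCM(a, b) = (a × b) / GCD(a, b)
LCM(79, 139) = (79 × 139) / 1
LCM(79, 139) = 10981 / 1
LCM(79, 139) = 10981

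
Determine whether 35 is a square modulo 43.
By Euler's criterion: 35^{21} ≡ 1 (mod 43). Since this equals 1, 35 is a QR.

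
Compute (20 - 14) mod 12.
6

(20 - 14) = 6
6 mod 12 = 6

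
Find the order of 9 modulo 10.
Powers of 9 mod 10: 9^1≡9, 9^2≡1. Order = 2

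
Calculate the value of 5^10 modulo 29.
10 = 8 + 2 (binary 1010). Repeated squaring mod 29: 5^1 ≡ 5; 5^2 ≡ 5² = 25 ≡ 25; 5^4 ≡ 25² = 625 ≡ 16; 5^8 ≡ 16² = 256 ≡ 24. Multiply: 5^10 = 5^8 × 5^2 ≡ 24 × 25 (mod 29): 24 × 25 = 600 ≡ 20. So 5^10 ≡ 20 (mod 29).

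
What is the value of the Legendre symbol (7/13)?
(7/13) = 7^{6} mod 13 = -1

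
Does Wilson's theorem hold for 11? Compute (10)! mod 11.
(10)! mod 11 = 10. Since this equals -1 (mod 11), Wilson confirms 11 is prime.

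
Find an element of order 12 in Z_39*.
2 has order 12 mod 39 since 2^{12} ≡ 1 (mod 39) and no smaller power works.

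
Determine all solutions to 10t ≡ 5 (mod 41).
21

Since gcd(10, 41) = 1 divides 5, a solution exists.
Multiply both sides by the inverse of 10 mod 41:
  10^(-1) mod 41 = 37
  x ≡ 37 × 5 ≡ 185 ≡ 21 (mod 41)
Verification: 10 × 21 = 210 = 5 × 41 + 5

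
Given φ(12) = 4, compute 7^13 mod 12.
By Euler: 7^{4} ≡ 1 (mod 12) since gcd(7, 12) = 1. 13 = 3×4 + 1. So 7^{13} ≡ 7^{1} ≡ 7 (mod 12)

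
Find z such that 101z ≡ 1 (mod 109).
101^(-1) ≡ 68 (mod 109). Verification: 101 × 68 = 6868 ≡ 1 (mod 109)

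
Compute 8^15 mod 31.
Using repeated squaring. 15 = 8 + 4 + 2 + 1 (binary 1111). Repeated squaring mod 31: 8^1 ≡ 8; 8^2 ≡ 8² = 64 ≡ 2; 8^4 ≡ 2² = 4 ≡ 4; 8^8 ≡ 4² = 16 ≡ 16. Multiply: 8^15 = 8^8 × 8^4 × 8^2 × 8^1 ≡ 16 × 4 × 2 × 8 (mod 31): 16 × 4 = 64 ≡ 2; 2 × 2 = 4 ≡ 4; 4 × 8 = 32 ≡ 1. So 8^15 ≡ 1 (mod 31).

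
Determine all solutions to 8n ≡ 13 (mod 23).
16

Since gcd(8, 23) = 1 divides 13, a solution exists.
Multiply both sides by the inverse of 8 mod 23:
  8^(-1) mod 23 = 3
  x ≡ 3 × 13 ≡ 39 ≡ 16 (mod 23)
Verification: 8 × 16 = 128 = 5 × 23 + 13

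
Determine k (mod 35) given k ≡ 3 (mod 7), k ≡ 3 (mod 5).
3

Using the Chinese Remainder Theorem:
M = product of moduli = 35
For equation 1: M_1 = 5, 5 ≡ 5 (mod 7), inverse of 5 mod 7 is 3 (check: 5 × 3 = 15 ≡ 1 (mod 7))
For equation 2: M_2 = 7, 7 ≡ 2 (mod 5), inverse of 7 mod 5 is 3 (check: 2 × 3 = 6 ≡ 1 (mod 5))
Combine: k ≡ Σ r_i×M_i×(M_i⁻¹ mod m_i) = 3×5×3 + 3×7×3 = 45 + 63 = 108
108 mod 35 = 3
k ≡ 3 (mod 35)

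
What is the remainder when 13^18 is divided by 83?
Using repeated squaring. 18 = 16 + 2 (binary 10010). Repeated squaring mod 83: 13^1 ≡ 13; 13^2 ≡ 13² = 169 ≡ 3; 13^4 ≡ 3² = 9 ≡ 9; 13^8 ≡ 9² = 81 ≡ 81; 13^16 ≡ 81² = 6561 ≡ 4. Multiply: 13^18 = 13^16 × 13^2 ≡ 4 × 3 (mod 83): 4 × 3 = 12 ≡ 12. So 13^18 ≡ 12 (mod 83).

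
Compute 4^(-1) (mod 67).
4^(-1) ≡ 17 (mod 67). Verification: 4 × 17 = 68 ≡ 1 (mod 67)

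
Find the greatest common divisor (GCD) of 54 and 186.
6

Using the Euclidean algorithm:
54 = 0 × 186 + 54
186 = 3 × 54 + 24
54 = 2 × 24 + 6
24 = 4 × 6 + 0

GCD(54, 186) = 6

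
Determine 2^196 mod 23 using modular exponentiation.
Using Fermat: 2^{22} ≡ 1 (mod 23). 196 ≡ 20 (mod 22). So 2^{196} ≡ 2^{20} ≡ 6 (mod 23)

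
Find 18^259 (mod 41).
Using Fermat: 18^{40} ≡ 1 (mod 41). 259 ≡ 19 (mod 40). So 18^{259} ≡ 18^{19} ≡ 16 (mod 41)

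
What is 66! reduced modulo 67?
By Wilson's theorem, (66)! ≡ -1 ≡ 66 (mod 67)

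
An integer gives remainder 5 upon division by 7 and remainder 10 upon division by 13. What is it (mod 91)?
M = 7 × 13 = 91. M₁ = 13, y₁ ≡ 6 (mod 7). M₂ = 7, y₂ ≡ 2 (mod 13). r = 5×13×6 + 10×7×2 ≡ 75 (mod 91). The smallest positive such number is 75.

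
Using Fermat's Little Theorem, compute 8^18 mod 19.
By Fermat's Little Theorem, 8^{18} ≡ 1 (mod 19) since 19 is prime and gcd(8, 19) = 1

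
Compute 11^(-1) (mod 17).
14

Using Extended Euclidean Algorithm:
gcd(11, 17) = 1
Bezout coefficients: 11 × -3 + 17 × 2 = 1
So 11 × -3 ≡ 1 (mod 17)
The inverse is -3 mod 17 = 14
Verification: 11 × 14 = 154 = 9 × 17 + 1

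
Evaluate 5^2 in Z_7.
2 = 2 (binary 10). Repeated squaring mod 7: 5^1 ≡ 5; 5^2 ≡ 5² = 25 ≡ 4. So 5^2 ≡ 4 (mod 7).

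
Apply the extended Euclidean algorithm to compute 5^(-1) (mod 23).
Extended GCD: 5(-9) + 23(2) = 1. So 5^(-1) ≡ 14 ≡ 14 (mod 23). Verify: 5 × 14 = 70 ≡ 1 (mod 23)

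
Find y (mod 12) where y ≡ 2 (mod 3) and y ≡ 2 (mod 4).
M = 3 × 4 = 12. M₁ = 4, y₁ ≡ 1 (mod 3). M₂ = 3, y₂ ≡ 3 (mod 4). y = 2×4×1 + 2×3×3 ≡ 2 (mod 12)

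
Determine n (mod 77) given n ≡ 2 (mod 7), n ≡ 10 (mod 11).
65

Using the Chinese Remainder Theorem:
M = product of moduli = 77
For equation 1: M_1 = 11, 11 ≡ 4 (mod 7), inverse of 11 mod 7 is 2 (check: 4 × 2 = 8 ≡ 1 (mod 7))
For equation 2: M_2 = 7, 7 ≡ 7 (mod 11), inverse of 7 mod 11 is 8 (check: 7 × 8 = 56 ≡ 1 (mod 11))
Combine: n ≡ Σ r_i×M_i×(M_i⁻¹ mod m_i) = 2×11×2 + 10×7×8 = 44 + 560 = 604
604 mod 77 = 65
n ≡ 65 (mod 77)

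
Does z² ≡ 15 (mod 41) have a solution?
By Euler's criterion: 15^{20} ≡ 40 (mod 41). Since this equals -1 (≡ 40), 15 is not a QR.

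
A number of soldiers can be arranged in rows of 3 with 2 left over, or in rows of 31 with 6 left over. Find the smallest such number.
M = 3 × 31 = 93. M₁ = 31, y₁ ≡ 1 (mod 3). M₂ = 3, y₂ ≡ 21 (mod 31). x = 2×31×1 + 6×3×21 ≡ 68 (mod 93). The smallest positive such number is 68.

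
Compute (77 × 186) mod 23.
16

(77 × 186) = 14322
14322 mod 23 = 16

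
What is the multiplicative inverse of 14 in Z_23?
5

Using Extended Euclidean Algorithm:
gcd(14, 23) = 1
Bezout coefficients: 14 × 5 + 23 × -3 = 1
So 14 × 5 ≡ 1 (mod 23)
The inverse is 5 mod 23 = 5
Verification: 14 × 5 = 70 = 3 × 23 + 1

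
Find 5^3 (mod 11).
3 = 2 + 1 (binary 11). Repeated squaring mod 11: 5^1 ≡ 5; 5^2 ≡ 5² = 25 ≡ 3. Multiply: 5^3 = 5^2 × 5^1 ≡ 3 × 5 (mod 11): 3 × 5 = 15 ≡ 4. So 5^3 ≡ 4 (mod 11).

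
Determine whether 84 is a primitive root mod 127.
p - 1 = 126 has prime divisors 2, 3, 7. Check 84^(126/q) mod 127 for each: 84^(126/2) = 84^63 ≡ 1, 84^(126/3) = 84^42 ≡ 19, 84^(126/7) = 84^18 ≡ 4 (mod 127). Since 84^63 ≡ 1 (mod 127), the order of 84 divides 63 (in fact the order is 63) ≠ 126, so it is not a primitive root.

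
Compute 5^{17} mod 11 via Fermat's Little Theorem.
3

By Fermat's Little Theorem, a^(p-1) ≡ 1 (mod p) for prime p and gcd(a, p) = 1
Here p = 11, so 5^10 ≡ 1 (mod 11)
We can reduce the exponent: 17 mod 10 = 7
So 5^17 ≡ 5^7 (mod 11)
Computing: 5^7 mod 11 = 3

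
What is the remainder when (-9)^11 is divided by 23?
Using repeated squaring. (-9) ≡ 14 (mod 23). 11 = 8 + 2 + 1 (binary 1011). Repeated squaring mod 23: 14^1 ≡ 14; 14^2 ≡ 14² = 196 ≡ 12; 14^4 ≡ 12² = 144 ≡ 6; 14^8 ≡ 6² = 36 ≡ 13. Multiply: (-9)^11 ≡ 14^8 × 14^2 × 14^1 ≡ 13 × 12 × 14 (mod 23): 13 × 12 = 156 ≡ 18; 18 × 14 = 252 ≡ 22. So (-9)^11 ≡ 22 (mod 23).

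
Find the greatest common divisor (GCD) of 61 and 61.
61

Using the Euclidean algorithm:
61 = 1 × 61 + 0

GCD(61, 61) = 61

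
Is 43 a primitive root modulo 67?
No

To verify, check if 43^(66/q) ≢ 1 (mod 67) for each prime divisor q of 66
Divisors of 66 = 66: [1, 2, 3, 6, 11, 22, 33, 66]
  43^(66/11) = 43^6 ≡ 15 (mod 67)
  43^(66/2) = 43^33 ≡ 66 (mod 67)
  43^(66/3) = 43^22 ≡ 1 (mod 67)
Conclusion: 43 is not a primitive root modulo 67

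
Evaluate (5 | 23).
(5/23) = 5^{11} mod 23 = -1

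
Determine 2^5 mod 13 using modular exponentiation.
5 = 4 + 1 (binary 101). Repeated squaring mod 13: 2^1 ≡ 2; 2^2 ≡ 2² = 4 ≡ 4; 2^4 ≡ 4² = 16 ≡ 3. Multiply: 2^5 = 2^4 × 2^1 ≡ 3 × 2 (mod 13): 3 × 2 = 6 ≡ 6. So 2^5 ≡ 6 (mod 13).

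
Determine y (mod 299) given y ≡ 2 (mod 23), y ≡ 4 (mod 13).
186

Using the Chinese Remainder Theorem:
M = product of moduli = 299
For equation 1: M_1 = 13, 13 ≡ 13 (mod 23), inverse of 13 mod 23 is 16 (check: 13 × 16 = 208 ≡ 1 (mod 23))
For equation 2: M_2 = 23, 23 ≡ 10 (mod 13), inverse of 23 mod 13 is 4 (check: 10 × 4 = 40 ≡ 1 (mod 13))
Combine: y ≡ Σ r_i×M_i×(M_i⁻¹ mod m_i) = 2×13×16 + 4×23×4 = 416 + 368 = 784
784 mod 299 = 186
y ≡ 186 (mod 299)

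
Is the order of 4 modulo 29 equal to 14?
Yes, ord_29(4) = 14.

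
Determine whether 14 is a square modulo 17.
By Euler's criterion: 14^{8} ≡ 16 (mod 17). Since this equals -1 (≡ 16), 14 is not a QR.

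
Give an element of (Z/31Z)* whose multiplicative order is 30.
3 has order 30 mod 31 since 3^{30} ≡ 1 (mod 31) and no smaller power works.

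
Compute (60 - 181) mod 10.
9

(60 - 181) = -121
-121 mod 10 = 9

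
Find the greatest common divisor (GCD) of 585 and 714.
3

Using the Euclidean algorithm:
585 = 0 × 714 + 585
714 = 1 × 585 + 129
585 = 4 × 129 + 69
129 = 1 × 69 + 60
69 = 1 × 60 + 9
60 = 6 × 9 + 6
9 = 1 × 6 + 3
6 = 2 × 3 + 0

GCD(585, 714) = 3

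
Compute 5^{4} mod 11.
9

Using successive squaring:
Binary expansion of 4: 100
Powers of 5 mod 11 (each is the square of the previous):
  5^1 ≡ 5 (mod 11)
  5^2 ≡ 5² = 25 ≡ 3 (mod 11)
  5^4 ≡ 3² = 9 ≡ 9 (mod 11)
4 is a power of 2, so 5^4 is the last square: ≡ 9 (mod 11)
Result: 5^4 ≡ 9 (mod 11)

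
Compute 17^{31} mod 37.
2

Using successive squaring:
Binary expansion of 31: 11111
Powers of 17 mod 37 (each is the square of the previous):
  17^1 ≡ 17 (mod 37)
  17^2 ≡ 17² = 289 ≡ 30 (mod 37)
  17^4 ≡ 30² = 900 ≡ 12 (mod 37)
  17^8 ≡ 12² = 144 ≡ 33 (mod 37)
  17^16 ≡ 33² = 1089 ≡ 16 (mod 37)
31 = 16 + 8 + 4 + 2 + 1, so 17^31 = 17^16 × 17^8 × 17^4 × 17^2 × 17^1 ≡ 16 × 33 × 12 × 30 × 17 (mod 37)
Multiplying step by step:
  16 × 33 = 528 ≡ 10 (mod 37)
  10 × 12 = 120 ≡ 9 (mod 37)
  9 × 30 = 270 ≡ 11 (mod 37)
  11 × 17 = 187 ≡ 2 (mod 37)
Result: 17^31 ≡ 2 (mod 37)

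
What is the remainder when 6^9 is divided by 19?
9 = 8 + 1 (binary 1001). Repeated squaring mod 19: 6^1 ≡ 6; 6^2 ≡ 6² = 36 ≡ 17; 6^4 ≡ 17² = 289 ≡ 4; 6^8 ≡ 4² = 16 ≡ 16. Multiply: 6^9 = 6^8 × 6^1 ≡ 16 × 6 (mod 19): 16 × 6 = 96 ≡ 1. So 6^9 ≡ 1 (mod 19).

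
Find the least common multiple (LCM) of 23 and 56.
1288

First find GCD(23, 56) using the Euclidean algorithm:
23 = 0 × 56 + 23
56 = 2 × 23 + 10
23 = 2 × 10 + 3
10 = 3 × 3 + 1
3 = 3 × 1 + 0
GCD(23, 56) = 1

LCM formula: LCM(a, b) = (a × b) / GCD(a, b)
LCM(23, 56) = (23 × 56) / 1
LCM(23, 56) = 1288 / 1
LCM(23, 56) = 1288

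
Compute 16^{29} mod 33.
31

Using successive squaring:
Binary expansion of 29: 11101
Powers of 16 mod 33 (each is the square of the previous):
  16^1 ≡ 16 (mod 33)
  16^2 ≡ 16² = 256 ≡ 25 (mod 33)
  16^4 ≡ 25² = 625 ≡ 31 (mod 33)
  16^8 ≡ 31² = 961 ≡ 4 (mod 33)
  16^16 ≡ 4² = 16 ≡ 16 (mod 33)
29 = 16 + 8 + 4 + 1, so 16^29 = 16^16 × 16^8 × 16^4 × 16^1 ≡ 16 × 4 × 31 × 16 (mod 33)
Multiplying step by step:
  16 × 4 = 64 ≡ 31 (mod 33)
  31 × 31 = 961 ≡ 4 (mod 33)
  4 × 16 = 64 ≡ 31 (mod 33)
Result: 16^29 ≡ 31 (mod 33)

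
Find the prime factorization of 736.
2^5 × 23

Divide by primes starting from smallest:
736 ÷ 2 = 368
368 ÷ 2 = 184
184 ÷ 2 = 92
92 ÷ 2 = 46
46 ÷ 2 = 23
23 ÷ 23 = 1

736 = 2^5 × 23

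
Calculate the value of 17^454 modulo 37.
Using Fermat: 17^{36} ≡ 1 (mod 37). 454 ≡ 22 (mod 36). So 17^{454} ≡ 17^{22} ≡ 25 (mod 37)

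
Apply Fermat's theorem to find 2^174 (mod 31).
By Fermat: 2^{30} ≡ 1 (mod 31). 174 ≡ 24 (mod 30). So 2^{174} ≡ 2^{24} ≡ 16 (mod 31)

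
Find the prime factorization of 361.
19^2

Divide by primes starting from smallest:
361 ÷ 19 = 19
19 ÷ 19 = 1

361 = 19^2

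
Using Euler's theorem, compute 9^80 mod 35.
By Euler: 9^{24} ≡ 1 (mod 35) since gcd(9, 35) = 1. 80 = 3×24 + 8. So 9^{80} ≡ 9^{8} ≡ 11 (mod 35)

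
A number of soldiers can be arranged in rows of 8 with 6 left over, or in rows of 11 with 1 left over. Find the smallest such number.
M = 8 × 11 = 88. M₁ = 11, y₁ ≡ 3 (mod 8). M₂ = 8, y₂ ≡ 7 (mod 11). x = 6×11×3 + 1×8×7 ≡ 78 (mod 88). The smallest positive such number is 78.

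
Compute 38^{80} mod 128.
0

Using successive squaring:
Binary expansion of 80: 1010000
Powers of 38 mod 128 (each is the square of the previous):
  38^1 ≡ 38 (mod 128)
  38^2 ≡ 38² = 1444 ≡ 36 (mod 128)
  38^4 ≡ 36² = 1296 ≡ 16 (mod 128)
  38^8 ≡ 16² = 256 ≡ 0 (mod 128)
  38^16 ≡ 0² = 0 ≡ 0 (mod 128)
  38^32 ≡ 0² = 0 ≡ 0 (mod 128)
  38^64 ≡ 0² = 0 ≡ 0 (mod 128)
80 = 64 + 16, so 38^80 = 38^64 × 38^16 ≡ 0 × 0 (mod 128)
Multiplying step by step:
  0 × 0 = 0 ≡ 0 (mod 128)
Result: 38^80 ≡ 0 (mod 128)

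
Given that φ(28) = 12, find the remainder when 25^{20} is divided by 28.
By Euler: 25^{12} ≡ 1 (mod 28) since gcd(25, 28) = 1. 20 = 1×12 + 8. So 25^{20} ≡ 25^{8} ≡ 9 (mod 28)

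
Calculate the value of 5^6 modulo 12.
6 = 4 + 2 (binary 110). Repeated squaring mod 12: 5^1 ≡ 5; 5^2 ≡ 5² = 25 ≡ 1; 5^4 ≡ 1² = 1 ≡ 1. Multiply: 5^6 = 5^4 × 5^2 ≡ 1 × 1 (mod 12): 1 × 1 = 1 ≡ 1. So 5^6 ≡ 1 (mod 12).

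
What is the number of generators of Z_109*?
Number of primitive roots mod 109 = φ(108) = 36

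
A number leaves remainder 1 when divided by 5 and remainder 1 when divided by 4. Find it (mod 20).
M = 5 × 4 = 20. M₁ = 4, y₁ ≡ 4 (mod 5). M₂ = 5, y₂ ≡ 1 (mod 4). m = 1×4×4 + 1×5×1 ≡ 1 (mod 20)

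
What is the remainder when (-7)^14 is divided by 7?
Using repeated squaring. (-7) ≡ 0 (mod 7). 14 = 8 + 4 + 2 (binary 1110). Repeated squaring mod 7: 0^1 ≡ 0; 0^2 ≡ 0² = 0 ≡ 0; 0^4 ≡ 0² = 0 ≡ 0; 0^8 ≡ 0² = 0 ≡ 0. Multiply: (-7)^14 ≡ 0^8 × 0^4 × 0^2 ≡ 0 × 0 × 0 (mod 7): 0 × 0 = 0 ≡ 0; 0 × 0 = 0 ≡ 0. So (-7)^14 ≡ 0 (mod 7).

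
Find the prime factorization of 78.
2 × 3 × 13

Divide by primes starting from smallest:
78 ÷ 2 = 39
39 ÷ 3 = 13
13 ÷ 13 = 1

78 = 2 × 3 × 13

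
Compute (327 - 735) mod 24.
0

(327 - 735) = -408
-408 mod 24 = 0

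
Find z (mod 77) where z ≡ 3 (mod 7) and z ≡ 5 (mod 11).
M = 7 × 11 = 77. M₁ = 11, y₁ ≡ 2 (mod 7). M₂ = 7, y₂ ≡ 8 (mod 11). z = 3×11×2 + 5×7×8 ≡ 38 (mod 77)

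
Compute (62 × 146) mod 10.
2

(62 × 146) = 9052
9052 mod 10 = 2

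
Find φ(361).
342

Prime factorization: 361 = 19^2
Using the formula φ(n) = n × Π(1 - 1/p) for each prime factor p:
φ(361) = 361 × (1 - 1/19)
φ(361) = 342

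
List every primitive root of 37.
Primitive roots mod 37: {2, 5, 13, 15, 17, 18, 19, 20, 22, 24, 32, 35}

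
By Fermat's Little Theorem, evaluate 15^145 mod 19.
By Fermat: 15^{18} ≡ 1 (mod 19). 145 = 8×18 + 1. So 15^{145} ≡ 15^{1} ≡ 15 (mod 19)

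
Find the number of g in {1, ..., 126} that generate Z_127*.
Number of primitive roots mod 127 = φ(126) = 36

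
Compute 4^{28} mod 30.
16

Using successive squaring:
Binary expansion of 28: 11100
Powers of 4 mod 30 (each is the square of the previous):
  4^1 ≡ 4 (mod 30)
  4^2 ≡ 4² = 16 ≡ 16 (mod 30)
  4^4 ≡ 16² = 256 ≡ 16 (mod 30)
  4^8 ≡ 16² = 256 ≡ 16 (mod 30)
  4^16 ≡ 16² = 256 ≡ 16 (mod 30)
28 = 16 + 8 + 4, so 4^28 = 4^16 × 4^8 × 4^4 ≡ 16 × 16 × 16 (mod 30)
Multiplying step by step:
  16 × 16 = 256 ≡ 16 (mod 30)
  16 × 16 = 256 ≡ 16 (mod 30)
Result: 4^28 ≡ 16 (mod 30)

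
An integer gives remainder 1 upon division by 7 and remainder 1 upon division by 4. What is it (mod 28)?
M = 7 × 4 = 28. M₁ = 4, y₁ ≡ 2 (mod 7). M₂ = 7, y₂ ≡ 3 (mod 4). n = 1×4×2 + 1×7×3 ≡ 1 (mod 28). The smallest positive such number is 1.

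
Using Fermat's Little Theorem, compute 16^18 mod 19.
By Fermat's Little Theorem, 16^{18} ≡ 1 (mod 19) since 19 is prime and gcd(16, 19) = 1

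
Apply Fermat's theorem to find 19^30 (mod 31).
By Fermat's Little Theorem, 19^{30} ≡ 1 (mod 31) since 31 is prime and gcd(19, 31) = 1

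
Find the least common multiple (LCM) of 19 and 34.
646

First find GCD(19, 34) using the Euclidean algorithm:
19 = 0 × 34 + 19
34 = 1 × 19 + 15
19 = 1 × 15 + 4
15 = 3 × 4 + 3
4 = 1 × 3 + 1
3 = 3 × 1 + 0
GCD(19, 34) = 1

LCM formula: LCM(a, b) = (a × b) / GCD(a, b)
LCM(19, 34) = (19 × 34) / 1
LCM(19, 34) = 646 / 1
LCM(19, 34) = 646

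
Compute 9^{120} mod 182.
1

Using successive squaring:
Binary expansion of 120: 1111000
Powers of 9 mod 182 (each is the square of the previous):
  9^1 ≡ 9 (mod 182)
  9^2 ≡ 9² = 81 ≡ 81 (mod 182)
  9^4 ≡ 81² = 6561 ≡ 9 (mod 182)
  9^8 ≡ 9² = 81 ≡ 81 (mod 182)
  9^16 ≡ 81² = 6561 ≡ 9 (mod 182)
  9^32 ≡ 9² = 81 ≡ 81 (mod 182)
  9^64 ≡ 81² = 6561 ≡ 9 (mod 182)
120 = 64 + 32 + 16 + 8, so 9^120 = 9^64 × 9^32 × 9^16 × 9^8 ≡ 9 × 81 × 9 × 81 (mod 182)
Multiplying step by step:
  9 × 81 = 729 ≡ 1 (mod 182)
  1 × 9 = 9 ≡ 9 (mod 182)
  9 × 81 = 729 ≡ 1 (mod 182)
Result: 9^120 ≡ 1 (mod 182)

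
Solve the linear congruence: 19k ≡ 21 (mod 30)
9

Since gcd(19, 30) = 1 divides 21, a solution exists.
Multiply both sides by the inverse of 19 mod 30:
  19^(-1) mod 30 = 19
  x ≡ 19 × 21 ≡ 399 ≡ 9 (mod 30)
Verification: 19 × 9 = 171 = 5 × 30 + 21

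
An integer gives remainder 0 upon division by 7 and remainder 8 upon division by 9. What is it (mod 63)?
M = 7 × 9 = 63. M₁ = 9, y₁ ≡ 4 (mod 7). M₂ = 7, y₂ ≡ 4 (mod 9). t = 0×9×4 + 8×7×4 ≡ 35 (mod 63). The smallest positive such number is 35.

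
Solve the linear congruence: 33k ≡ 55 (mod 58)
21

Since gcd(33, 58) = 1 divides 55, a solution exists.
Multiply both sides by the inverse of 33 mod 58:
  33^(-1) mod 58 = 51
  x ≡ 51 × 55 ≡ 2805 ≡ 21 (mod 58)
Verification: 33 × 21 = 693 = 11 × 58 + 55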